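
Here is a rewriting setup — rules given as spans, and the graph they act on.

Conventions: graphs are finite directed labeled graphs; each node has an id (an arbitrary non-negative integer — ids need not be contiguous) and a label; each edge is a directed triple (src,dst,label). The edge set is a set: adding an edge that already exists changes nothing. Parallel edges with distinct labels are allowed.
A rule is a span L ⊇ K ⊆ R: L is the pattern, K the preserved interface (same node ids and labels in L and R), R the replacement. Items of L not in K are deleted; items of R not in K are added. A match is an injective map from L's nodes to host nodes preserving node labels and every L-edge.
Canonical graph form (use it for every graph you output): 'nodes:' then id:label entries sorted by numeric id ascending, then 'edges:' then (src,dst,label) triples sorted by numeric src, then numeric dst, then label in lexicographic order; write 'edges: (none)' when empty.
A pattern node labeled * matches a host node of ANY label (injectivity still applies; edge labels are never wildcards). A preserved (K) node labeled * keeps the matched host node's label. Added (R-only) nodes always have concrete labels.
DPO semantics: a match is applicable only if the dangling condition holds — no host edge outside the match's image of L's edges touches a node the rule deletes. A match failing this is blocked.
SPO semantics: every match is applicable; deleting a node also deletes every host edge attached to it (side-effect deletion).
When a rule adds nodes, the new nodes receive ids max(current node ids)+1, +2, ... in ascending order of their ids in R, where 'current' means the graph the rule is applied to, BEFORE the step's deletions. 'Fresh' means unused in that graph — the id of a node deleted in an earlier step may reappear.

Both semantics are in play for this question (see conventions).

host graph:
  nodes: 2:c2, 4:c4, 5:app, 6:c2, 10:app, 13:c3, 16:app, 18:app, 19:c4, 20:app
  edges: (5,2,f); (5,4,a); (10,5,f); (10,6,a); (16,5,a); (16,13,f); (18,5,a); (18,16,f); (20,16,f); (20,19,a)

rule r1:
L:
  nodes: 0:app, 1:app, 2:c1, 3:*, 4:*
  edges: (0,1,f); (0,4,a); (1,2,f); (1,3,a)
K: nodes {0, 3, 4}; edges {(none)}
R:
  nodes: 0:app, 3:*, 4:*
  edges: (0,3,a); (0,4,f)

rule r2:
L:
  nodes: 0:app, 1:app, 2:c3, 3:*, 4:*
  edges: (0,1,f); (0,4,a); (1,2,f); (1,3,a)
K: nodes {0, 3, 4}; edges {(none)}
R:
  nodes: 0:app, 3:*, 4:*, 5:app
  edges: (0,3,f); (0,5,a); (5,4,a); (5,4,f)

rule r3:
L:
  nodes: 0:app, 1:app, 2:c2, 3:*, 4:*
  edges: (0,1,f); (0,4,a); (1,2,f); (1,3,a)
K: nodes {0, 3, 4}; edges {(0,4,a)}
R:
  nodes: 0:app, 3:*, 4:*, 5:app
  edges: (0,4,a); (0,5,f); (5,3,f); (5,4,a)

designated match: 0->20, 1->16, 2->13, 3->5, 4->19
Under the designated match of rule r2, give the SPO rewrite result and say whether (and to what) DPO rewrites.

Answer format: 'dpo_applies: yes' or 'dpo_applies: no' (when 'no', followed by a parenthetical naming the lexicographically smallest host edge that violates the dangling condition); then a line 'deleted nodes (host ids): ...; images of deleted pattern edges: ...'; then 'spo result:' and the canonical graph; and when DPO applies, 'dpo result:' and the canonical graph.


dpo_applies: no
(the rule deletes node 16, which keeps host edge (18,16,f) outside the match image — the dangling condition fails, DPO blocks; SPO proceeds and side-deletes such edges)
deleted nodes (host ids): 13, 16; images of deleted pattern edges: (16,5,a); (16,13,f); (20,16,f); (20,19,a)
spo result:
nodes: 2:c2, 4:c4, 5:app, 6:c2, 10:app, 18:app, 19:c4, 20:app, 21:app
edges: (5,2,f); (5,4,a); (10,5,f); (10,6,a); (18,5,a); (20,5,f); (20,21,a); (21,19,a); (21,19,f)


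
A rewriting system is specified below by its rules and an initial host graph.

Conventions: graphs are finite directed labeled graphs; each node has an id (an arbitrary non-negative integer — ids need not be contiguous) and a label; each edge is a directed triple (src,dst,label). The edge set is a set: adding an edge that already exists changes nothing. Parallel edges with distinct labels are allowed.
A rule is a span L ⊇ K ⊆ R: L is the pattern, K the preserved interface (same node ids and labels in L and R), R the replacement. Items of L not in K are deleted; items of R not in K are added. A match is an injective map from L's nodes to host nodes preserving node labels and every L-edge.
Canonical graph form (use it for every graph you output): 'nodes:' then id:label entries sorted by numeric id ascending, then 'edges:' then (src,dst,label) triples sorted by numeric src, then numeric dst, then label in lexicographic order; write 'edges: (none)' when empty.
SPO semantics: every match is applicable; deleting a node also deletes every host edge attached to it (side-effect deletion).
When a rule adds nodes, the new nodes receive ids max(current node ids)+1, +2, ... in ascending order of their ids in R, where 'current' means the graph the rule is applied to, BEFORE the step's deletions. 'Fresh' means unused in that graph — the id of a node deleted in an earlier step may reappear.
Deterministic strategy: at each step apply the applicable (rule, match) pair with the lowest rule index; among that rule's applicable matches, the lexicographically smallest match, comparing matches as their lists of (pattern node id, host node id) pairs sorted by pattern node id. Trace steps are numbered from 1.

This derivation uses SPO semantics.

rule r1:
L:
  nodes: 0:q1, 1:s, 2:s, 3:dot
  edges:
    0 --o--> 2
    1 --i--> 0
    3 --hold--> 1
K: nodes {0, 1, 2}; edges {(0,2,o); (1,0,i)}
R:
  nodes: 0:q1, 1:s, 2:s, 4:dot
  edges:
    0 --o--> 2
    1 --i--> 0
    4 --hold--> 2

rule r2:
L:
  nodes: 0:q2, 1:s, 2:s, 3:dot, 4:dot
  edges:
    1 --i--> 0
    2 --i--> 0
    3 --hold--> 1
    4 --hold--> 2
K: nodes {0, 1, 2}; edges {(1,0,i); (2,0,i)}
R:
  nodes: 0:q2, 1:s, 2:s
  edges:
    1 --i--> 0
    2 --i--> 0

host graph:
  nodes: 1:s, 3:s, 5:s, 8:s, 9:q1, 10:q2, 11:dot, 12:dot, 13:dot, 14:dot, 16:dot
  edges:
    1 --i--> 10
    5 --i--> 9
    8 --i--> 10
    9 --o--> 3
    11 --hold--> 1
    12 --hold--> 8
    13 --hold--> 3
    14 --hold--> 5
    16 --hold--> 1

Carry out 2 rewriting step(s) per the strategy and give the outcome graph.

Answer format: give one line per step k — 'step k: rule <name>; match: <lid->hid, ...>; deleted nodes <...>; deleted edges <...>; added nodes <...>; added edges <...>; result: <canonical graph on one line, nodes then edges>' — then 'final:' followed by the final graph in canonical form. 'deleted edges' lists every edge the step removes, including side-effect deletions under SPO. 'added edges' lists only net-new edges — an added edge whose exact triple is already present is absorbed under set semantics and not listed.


step 1: rule r1; match: 0->9, 1->5, 2->3, 3->14; deleted nodes 14; deleted edges (14,5,hold); added nodes 17; added edges (17,3,hold); result: nodes: 1:s, 3:s, 5:s, 8:s, 9:q1, 10:q2, 11:dot, 12:dot, 13:dot, 16:dot, 17:dot edges: (1,10,i); (5,9,i); (8,10,i); (9,3,o); (11,1,hold); (12,8,hold); (13,3,hold); (16,1,hold); (17,3,hold)
step 2: rule r2; match: 0->10, 1->1, 2->8, 3->11, 4->12; deleted nodes 11, 12; deleted edges (11,1,hold); (12,8,hold); added nodes (none); added edges (none); result: nodes: 1:s, 3:s, 5:s, 8:s, 9:q1, 10:q2, 13:dot, 16:dot, 17:dot edges: (1,10,i); (5,9,i); (8,10,i); (9,3,o); (13,3,hold); (16,1,hold); (17,3,hold)
final:
nodes: 1:s, 3:s, 5:s, 8:s, 9:q1, 10:q2, 13:dot, 16:dot, 17:dot
edges: (1,10,i); (5,9,i); (8,10,i); (9,3,o); (13,3,hold); (16,1,hold); (17,3,hold)


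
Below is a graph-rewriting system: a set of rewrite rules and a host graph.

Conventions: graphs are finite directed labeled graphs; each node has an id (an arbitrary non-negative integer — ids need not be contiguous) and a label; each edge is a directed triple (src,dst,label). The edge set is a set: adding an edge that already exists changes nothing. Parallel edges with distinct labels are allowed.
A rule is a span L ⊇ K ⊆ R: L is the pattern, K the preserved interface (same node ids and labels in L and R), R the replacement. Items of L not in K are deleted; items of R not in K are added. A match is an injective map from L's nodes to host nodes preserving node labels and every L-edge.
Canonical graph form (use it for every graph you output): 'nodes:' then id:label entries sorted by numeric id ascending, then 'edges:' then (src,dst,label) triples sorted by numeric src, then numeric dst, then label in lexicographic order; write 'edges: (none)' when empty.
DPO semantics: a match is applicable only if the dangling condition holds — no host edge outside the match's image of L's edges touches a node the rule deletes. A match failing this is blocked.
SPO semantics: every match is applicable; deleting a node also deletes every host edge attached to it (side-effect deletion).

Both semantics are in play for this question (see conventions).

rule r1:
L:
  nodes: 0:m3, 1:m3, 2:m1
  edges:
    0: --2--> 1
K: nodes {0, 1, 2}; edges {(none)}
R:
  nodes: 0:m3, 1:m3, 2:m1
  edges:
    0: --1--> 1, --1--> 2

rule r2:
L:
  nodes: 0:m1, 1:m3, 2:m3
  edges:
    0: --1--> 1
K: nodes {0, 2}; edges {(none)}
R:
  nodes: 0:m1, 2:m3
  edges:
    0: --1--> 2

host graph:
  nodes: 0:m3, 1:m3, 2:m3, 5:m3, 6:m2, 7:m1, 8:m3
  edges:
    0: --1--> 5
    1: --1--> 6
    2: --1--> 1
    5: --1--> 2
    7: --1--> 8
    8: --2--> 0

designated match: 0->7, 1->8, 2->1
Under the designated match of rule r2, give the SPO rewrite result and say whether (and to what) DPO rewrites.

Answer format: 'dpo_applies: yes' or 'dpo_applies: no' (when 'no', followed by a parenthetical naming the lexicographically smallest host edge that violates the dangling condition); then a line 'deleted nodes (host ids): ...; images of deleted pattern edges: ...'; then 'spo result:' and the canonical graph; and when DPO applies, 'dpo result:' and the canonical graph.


dpo_applies: no
(the rule deletes node 8, which keeps host edge (8,0,2) outside the match image — the dangling condition fails, DPO blocks; SPO proceeds and side-deletes such edges)
deleted nodes (host ids): 8; images of deleted pattern edges: (7,8,1)
spo result:
nodes: 0:m3, 1:m3, 2:m3, 5:m3, 6:m2, 7:m1
edges: (0,5,1); (1,6,1); (2,1,1); (5,2,1); (7,1,1)


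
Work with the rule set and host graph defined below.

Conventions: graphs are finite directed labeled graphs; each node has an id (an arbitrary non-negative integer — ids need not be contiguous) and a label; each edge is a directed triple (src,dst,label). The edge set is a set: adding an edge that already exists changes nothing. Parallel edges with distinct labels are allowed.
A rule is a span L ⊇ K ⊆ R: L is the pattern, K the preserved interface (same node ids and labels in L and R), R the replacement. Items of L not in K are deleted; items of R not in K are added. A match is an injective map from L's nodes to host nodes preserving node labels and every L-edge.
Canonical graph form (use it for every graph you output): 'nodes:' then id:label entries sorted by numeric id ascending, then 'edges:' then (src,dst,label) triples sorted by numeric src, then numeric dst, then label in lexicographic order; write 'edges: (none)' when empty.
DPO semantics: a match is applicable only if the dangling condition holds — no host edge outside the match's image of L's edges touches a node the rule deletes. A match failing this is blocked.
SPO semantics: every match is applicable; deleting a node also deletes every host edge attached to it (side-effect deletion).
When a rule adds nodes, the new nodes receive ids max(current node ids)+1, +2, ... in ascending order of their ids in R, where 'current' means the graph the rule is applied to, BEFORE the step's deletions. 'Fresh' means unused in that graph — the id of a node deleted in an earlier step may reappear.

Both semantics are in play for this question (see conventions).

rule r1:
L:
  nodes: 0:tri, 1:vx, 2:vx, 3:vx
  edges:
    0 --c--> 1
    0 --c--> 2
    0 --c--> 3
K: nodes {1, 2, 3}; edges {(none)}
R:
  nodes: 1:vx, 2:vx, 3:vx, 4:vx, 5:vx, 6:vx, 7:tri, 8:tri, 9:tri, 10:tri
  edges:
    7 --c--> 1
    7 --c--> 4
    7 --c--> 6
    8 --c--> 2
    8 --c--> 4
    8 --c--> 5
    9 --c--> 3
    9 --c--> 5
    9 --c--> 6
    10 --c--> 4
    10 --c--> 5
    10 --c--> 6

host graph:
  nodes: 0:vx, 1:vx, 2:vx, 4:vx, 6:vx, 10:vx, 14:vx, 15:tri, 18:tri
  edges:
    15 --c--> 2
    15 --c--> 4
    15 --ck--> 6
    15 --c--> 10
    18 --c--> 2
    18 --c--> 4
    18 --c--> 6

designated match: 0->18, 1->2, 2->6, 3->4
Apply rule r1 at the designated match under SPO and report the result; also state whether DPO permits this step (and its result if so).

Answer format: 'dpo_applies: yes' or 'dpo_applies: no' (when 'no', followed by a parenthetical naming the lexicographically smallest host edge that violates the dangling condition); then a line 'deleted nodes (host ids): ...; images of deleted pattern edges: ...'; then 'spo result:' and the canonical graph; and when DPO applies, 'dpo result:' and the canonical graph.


dpo_applies: yes
deleted nodes (host ids): 18; images of deleted pattern edges: (18,2,c); (18,4,c); (18,6,c)
spo result:
nodes: 0:vx, 1:vx, 2:vx, 4:vx, 6:vx, 10:vx, 14:vx, 15:tri, 19:vx, 20:vx, 21:vx, 22:tri, 23:tri, 24:tri, 25:tri
edges: (15,2,c); (15,4,c); (15,6,ck); (15,10,c); (22,2,c); (22,19,c); (22,21,c); (23,6,c); (23,19,c); (23,20,c); (24,4,c); (24,20,c); (24,21,c); (25,19,c); (25,20,c); (25,21,c)
dpo result:
nodes: 0:vx, 1:vx, 2:vx, 4:vx, 6:vx, 10:vx, 14:vx, 15:tri, 19:vx, 20:vx, 21:vx, 22:tri, 23:tri, 24:tri, 25:tri
edges: (15,2,c); (15,4,c); (15,6,ck); (15,10,c); (22,2,c); (22,19,c); (22,21,c); (23,6,c); (23,19,c); (23,20,c); (24,4,c); (24,20,c); (24,21,c); (25,19,c); (25,20,c); (25,21,c)


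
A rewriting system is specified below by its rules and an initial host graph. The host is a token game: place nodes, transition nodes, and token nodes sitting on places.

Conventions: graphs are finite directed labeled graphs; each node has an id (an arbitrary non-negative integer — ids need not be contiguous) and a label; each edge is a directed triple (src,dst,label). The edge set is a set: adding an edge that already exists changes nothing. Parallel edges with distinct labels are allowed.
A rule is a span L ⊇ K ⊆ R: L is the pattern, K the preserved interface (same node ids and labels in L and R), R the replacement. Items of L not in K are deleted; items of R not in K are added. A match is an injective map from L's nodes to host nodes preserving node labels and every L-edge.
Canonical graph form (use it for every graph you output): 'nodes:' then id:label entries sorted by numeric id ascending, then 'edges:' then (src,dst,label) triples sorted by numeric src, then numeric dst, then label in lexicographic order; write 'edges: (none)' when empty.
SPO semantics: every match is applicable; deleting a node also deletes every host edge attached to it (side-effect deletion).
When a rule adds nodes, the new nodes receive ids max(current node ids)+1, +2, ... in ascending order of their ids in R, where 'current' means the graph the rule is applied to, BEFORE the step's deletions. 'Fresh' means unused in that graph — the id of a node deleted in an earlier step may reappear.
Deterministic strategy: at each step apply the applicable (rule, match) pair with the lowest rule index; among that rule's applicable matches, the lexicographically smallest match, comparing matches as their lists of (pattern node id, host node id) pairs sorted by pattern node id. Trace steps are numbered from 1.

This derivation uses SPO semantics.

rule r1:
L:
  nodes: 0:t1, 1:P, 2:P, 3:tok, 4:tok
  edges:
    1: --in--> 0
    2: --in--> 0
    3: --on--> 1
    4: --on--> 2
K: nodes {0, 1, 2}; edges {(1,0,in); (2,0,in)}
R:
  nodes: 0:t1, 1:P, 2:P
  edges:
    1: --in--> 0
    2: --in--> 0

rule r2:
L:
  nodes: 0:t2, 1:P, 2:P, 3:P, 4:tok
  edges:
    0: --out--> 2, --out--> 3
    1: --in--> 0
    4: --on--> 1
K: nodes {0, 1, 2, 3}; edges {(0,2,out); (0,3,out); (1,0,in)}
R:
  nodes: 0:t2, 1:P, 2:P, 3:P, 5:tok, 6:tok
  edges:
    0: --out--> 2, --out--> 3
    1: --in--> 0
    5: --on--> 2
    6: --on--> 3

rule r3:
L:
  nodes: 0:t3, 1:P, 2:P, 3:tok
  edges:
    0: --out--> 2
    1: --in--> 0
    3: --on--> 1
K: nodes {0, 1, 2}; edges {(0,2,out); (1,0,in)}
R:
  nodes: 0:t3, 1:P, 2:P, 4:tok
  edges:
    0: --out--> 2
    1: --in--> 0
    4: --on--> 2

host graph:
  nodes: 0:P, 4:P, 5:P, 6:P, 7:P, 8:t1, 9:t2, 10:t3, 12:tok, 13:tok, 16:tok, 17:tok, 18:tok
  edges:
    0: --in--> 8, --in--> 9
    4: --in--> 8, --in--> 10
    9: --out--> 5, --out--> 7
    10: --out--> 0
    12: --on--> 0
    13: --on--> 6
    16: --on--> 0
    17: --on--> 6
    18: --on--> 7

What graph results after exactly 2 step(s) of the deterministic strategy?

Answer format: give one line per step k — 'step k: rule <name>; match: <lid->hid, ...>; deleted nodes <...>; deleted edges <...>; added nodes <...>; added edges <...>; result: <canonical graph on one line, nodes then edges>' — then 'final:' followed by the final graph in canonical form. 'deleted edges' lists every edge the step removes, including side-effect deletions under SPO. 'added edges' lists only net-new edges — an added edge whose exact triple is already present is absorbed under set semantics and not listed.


step 1: rule r2; match: 0->9, 1->0, 2->5, 3->7, 4->12; deleted nodes 12; deleted edges (12,0,on); added nodes 19, 20; added edges (19,5,on); (20,7,on); result: nodes: 0:P, 4:P, 5:P, 6:P, 7:P, 8:t1, 9:t2, 10:t3, 13:tok, 16:tok, 17:tok, 18:tok, 19:tok, 20:tok edges: (0,8,in); (0,9,in); (4,8,in); (4,10,in); (9,5,out); (9,7,out); (10,0,out); (13,6,on); (16,0,on); (17,6,on); (18,7,on); (19,5,on); (20,7,on)
step 2: rule r2; match: 0->9, 1->0, 2->5, 3->7, 4->16; deleted nodes 16; deleted edges (16,0,on); added nodes 21, 22; added edges (21,5,on); (22,7,on); result: nodes: 0:P, 4:P, 5:P, 6:P, 7:P, 8:t1, 9:t2, 10:t3, 13:tok, 17:tok, 18:tok, 19:tok, 20:tok, 21:tok, 22:tok edges: (0,8,in); (0,9,in); (4,8,in); (4,10,in); (9,5,out); (9,7,out); (10,0,out); (13,6,on); (17,6,on); (18,7,on); (19,5,on); (20,7,on); (21,5,on); (22,7,on)
final:
nodes: 0:P, 4:P, 5:P, 6:P, 7:P, 8:t1, 9:t2, 10:t3, 13:tok, 17:tok, 18:tok, 19:tok, 20:tok, 21:tok, 22:tok
edges: (0,8,in); (0,9,in); (4,8,in); (4,10,in); (9,5,out); (9,7,out); (10,0,out); (13,6,on); (17,6,on); (18,7,on); (19,5,on); (20,7,on); (21,5,on); (22,7,on)


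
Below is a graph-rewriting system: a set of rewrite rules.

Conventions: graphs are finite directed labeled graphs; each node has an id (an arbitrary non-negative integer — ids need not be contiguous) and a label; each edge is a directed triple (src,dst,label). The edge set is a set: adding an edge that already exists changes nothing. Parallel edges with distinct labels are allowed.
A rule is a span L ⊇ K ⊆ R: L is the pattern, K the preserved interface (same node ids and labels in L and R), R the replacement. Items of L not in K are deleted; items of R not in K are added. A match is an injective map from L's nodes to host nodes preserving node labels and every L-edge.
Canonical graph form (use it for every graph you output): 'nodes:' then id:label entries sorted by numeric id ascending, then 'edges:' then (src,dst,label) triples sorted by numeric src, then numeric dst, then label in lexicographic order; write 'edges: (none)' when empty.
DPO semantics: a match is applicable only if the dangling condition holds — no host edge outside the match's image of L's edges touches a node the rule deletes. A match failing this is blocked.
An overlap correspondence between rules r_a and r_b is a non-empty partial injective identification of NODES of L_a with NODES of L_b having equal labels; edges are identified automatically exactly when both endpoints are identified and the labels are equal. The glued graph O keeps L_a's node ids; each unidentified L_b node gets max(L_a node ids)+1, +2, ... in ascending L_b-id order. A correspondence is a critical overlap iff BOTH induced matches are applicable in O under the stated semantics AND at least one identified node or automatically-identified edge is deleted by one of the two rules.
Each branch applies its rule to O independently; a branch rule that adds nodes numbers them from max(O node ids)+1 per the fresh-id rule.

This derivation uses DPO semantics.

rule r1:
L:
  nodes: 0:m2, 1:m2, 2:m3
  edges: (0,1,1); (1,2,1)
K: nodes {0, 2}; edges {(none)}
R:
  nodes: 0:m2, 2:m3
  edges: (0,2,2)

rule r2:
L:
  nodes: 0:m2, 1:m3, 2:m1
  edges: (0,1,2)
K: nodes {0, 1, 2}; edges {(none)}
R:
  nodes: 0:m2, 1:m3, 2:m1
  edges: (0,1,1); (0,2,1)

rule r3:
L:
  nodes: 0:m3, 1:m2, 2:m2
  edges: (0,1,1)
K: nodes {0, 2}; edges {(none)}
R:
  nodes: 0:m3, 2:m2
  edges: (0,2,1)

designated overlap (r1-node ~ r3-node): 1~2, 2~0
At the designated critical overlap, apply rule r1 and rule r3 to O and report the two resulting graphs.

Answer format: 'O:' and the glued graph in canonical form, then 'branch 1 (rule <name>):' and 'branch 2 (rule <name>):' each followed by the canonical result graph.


O:
nodes: 0:m2, 1:m2, 2:m3, 3:m2
edges: (0,1,1); (1,2,1); (2,3,1)
branch 1 (rule r1):
nodes: 0:m2, 2:m3, 3:m2
edges: (0,2,2); (2,3,1)
branch 2 (rule r3):
nodes: 0:m2, 1:m2, 2:m3
edges: (0,1,1); (1,2,1); (2,1,1)


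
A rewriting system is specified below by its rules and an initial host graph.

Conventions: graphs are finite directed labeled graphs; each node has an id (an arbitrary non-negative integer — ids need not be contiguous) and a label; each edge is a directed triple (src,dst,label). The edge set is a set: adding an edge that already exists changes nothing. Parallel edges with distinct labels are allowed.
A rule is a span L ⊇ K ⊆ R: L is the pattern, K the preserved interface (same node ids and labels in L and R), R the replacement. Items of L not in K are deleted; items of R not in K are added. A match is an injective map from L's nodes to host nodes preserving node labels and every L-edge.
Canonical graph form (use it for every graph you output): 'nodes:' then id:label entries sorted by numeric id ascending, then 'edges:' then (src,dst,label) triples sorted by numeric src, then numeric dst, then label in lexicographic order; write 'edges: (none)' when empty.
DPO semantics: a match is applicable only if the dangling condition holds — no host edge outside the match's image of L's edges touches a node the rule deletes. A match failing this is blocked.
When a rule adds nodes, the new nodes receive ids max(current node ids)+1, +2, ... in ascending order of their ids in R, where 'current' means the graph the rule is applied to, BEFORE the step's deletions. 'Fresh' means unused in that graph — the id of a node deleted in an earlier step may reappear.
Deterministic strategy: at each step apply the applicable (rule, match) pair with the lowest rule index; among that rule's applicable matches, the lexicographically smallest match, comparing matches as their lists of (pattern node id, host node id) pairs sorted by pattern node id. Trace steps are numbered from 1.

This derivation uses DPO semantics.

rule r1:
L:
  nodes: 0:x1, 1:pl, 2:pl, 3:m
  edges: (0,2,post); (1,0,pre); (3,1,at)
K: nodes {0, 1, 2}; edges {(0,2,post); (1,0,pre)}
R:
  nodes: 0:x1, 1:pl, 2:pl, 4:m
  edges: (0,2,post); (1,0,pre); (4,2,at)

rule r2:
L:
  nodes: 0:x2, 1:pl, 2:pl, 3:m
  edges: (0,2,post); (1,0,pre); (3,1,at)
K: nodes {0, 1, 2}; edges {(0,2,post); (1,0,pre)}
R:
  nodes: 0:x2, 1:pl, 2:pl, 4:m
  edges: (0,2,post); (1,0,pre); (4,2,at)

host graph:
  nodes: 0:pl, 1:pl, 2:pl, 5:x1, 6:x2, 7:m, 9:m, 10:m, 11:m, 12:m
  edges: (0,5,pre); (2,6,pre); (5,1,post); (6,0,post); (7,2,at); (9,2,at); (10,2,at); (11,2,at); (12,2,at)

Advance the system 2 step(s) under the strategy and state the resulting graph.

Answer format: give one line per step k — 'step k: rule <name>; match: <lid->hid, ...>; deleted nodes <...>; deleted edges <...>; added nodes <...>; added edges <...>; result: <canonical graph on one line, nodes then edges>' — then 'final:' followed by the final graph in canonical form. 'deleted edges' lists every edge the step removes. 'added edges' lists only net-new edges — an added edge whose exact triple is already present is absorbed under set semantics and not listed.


step 1: rule r2; match: 0->6, 1->2, 2->0, 3->7; deleted nodes 7; deleted edges (7,2,at); added nodes 13; added edges (13,0,at); result: nodes: 0:pl, 1:pl, 2:pl, 5:x1, 6:x2, 9:m, 10:m, 11:m, 12:m, 13:m edges: (0,5,pre); (2,6,pre); (5,1,post); (6,0,post); (9,2,at); (10,2,at); (11,2,at); (12,2,at); (13,0,at)
step 2: rule r1; match: 0->5, 1->0, 2->1, 3->13; deleted nodes 13; deleted edges (13,0,at); added nodes 14; added edges (14,1,at); result: nodes: 0:pl, 1:pl, 2:pl, 5:x1, 6:x2, 9:m, 10:m, 11:m, 12:m, 14:m edges: (0,5,pre); (2,6,pre); (5,1,post); (6,0,post); (9,2,at); (10,2,at); (11,2,at); (12,2,at); (14,1,at)
final:
nodes: 0:pl, 1:pl, 2:pl, 5:x1, 6:x2, 9:m, 10:m, 11:m, 12:m, 14:m
edges: (0,5,pre); (2,6,pre); (5,1,post); (6,0,post); (9,2,at); (10,2,at); (11,2,at); (12,2,at); (14,1,at)


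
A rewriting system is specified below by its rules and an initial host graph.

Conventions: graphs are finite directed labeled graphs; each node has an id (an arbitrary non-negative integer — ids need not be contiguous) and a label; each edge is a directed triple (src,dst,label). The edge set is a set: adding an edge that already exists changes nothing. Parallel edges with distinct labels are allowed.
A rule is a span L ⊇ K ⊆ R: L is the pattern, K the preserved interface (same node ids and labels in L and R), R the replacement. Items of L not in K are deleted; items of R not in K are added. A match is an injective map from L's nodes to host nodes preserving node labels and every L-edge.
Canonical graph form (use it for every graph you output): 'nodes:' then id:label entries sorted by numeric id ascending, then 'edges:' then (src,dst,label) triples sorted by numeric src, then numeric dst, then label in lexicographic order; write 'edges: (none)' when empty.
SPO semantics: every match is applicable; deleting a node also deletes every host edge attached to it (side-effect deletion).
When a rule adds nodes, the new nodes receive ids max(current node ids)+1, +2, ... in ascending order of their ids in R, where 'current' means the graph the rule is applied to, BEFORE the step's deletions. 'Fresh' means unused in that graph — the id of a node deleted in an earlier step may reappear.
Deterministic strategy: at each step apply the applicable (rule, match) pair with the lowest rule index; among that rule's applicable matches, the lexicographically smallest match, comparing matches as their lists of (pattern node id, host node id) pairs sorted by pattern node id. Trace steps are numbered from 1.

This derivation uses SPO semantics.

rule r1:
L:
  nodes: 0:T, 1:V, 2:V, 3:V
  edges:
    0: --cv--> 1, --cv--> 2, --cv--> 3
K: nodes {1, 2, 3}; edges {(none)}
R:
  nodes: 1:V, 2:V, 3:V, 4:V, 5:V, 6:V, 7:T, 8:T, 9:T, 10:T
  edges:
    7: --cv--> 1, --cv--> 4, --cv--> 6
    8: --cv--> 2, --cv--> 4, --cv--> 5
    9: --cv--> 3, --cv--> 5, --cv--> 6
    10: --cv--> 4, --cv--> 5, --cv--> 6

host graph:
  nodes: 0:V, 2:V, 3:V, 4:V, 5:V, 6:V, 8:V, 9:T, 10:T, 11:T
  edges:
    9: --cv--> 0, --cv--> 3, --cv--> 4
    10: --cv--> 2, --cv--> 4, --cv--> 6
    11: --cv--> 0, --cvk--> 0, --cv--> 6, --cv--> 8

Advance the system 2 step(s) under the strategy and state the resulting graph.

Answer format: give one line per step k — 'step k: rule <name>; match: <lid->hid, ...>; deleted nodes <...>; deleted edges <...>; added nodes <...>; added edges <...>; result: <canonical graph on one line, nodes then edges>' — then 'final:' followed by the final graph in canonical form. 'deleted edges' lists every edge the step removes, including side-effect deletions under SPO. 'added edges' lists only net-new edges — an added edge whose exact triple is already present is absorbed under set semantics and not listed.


step 1: rule r1; match: 0->9, 1->0, 2->3, 3->4; deleted nodes 9; deleted edges (9,0,cv); (9,3,cv); (9,4,cv); added nodes 12, 13, 14, 15, 16, 17, 18; added edges (15,0,cv); (15,12,cv); (15,14,cv); (16,3,cv); (16,12,cv); (16,13,cv); (17,4,cv); (17,13,cv); (17,14,cv); (18,12,cv); (18,13,cv); (18,14,cv); result: nodes: 0:V, 2:V, 3:V, 4:V, 5:V, 6:V, 8:V, 10:T, 11:T, 12:V, 13:V, 14:V, 15:T, 16:T, 17:T, 18:T edges: (10,2,cv); (10,4,cv); (10,6,cv); (11,0,cv); (11,0,cvk); (11,6,cv); (11,8,cv); (15,0,cv); (15,12,cv); (15,14,cv); (16,3,cv); (16,12,cv); (16,13,cv); (17,4,cv); (17,13,cv); (17,14,cv); (18,12,cv); (18,13,cv); (18,14,cv)
step 2: rule r1; match: 0->10, 1->2, 2->4, 3->6; deleted nodes 10; deleted edges (10,2,cv); (10,4,cv); (10,6,cv); added nodes 19, 20, 21, 22, 23, 24, 25; added edges (22,2,cv); (22,19,cv); (22,21,cv); (23,4,cv); (23,19,cv); (23,20,cv); (24,6,cv); (24,20,cv); (24,21,cv); (25,19,cv); (25,20,cv); (25,21,cv); result: nodes: 0:V, 2:V, 3:V, 4:V, 5:V, 6:V, 8:V, 11:T, 12:V, 13:V, 14:V, 15:T, 16:T, 17:T, 18:T, 19:V, 20:V, 21:V, 22:T, 23:T, 24:T, 25:T edges: (11,0,cv); (11,0,cvk); (11,6,cv); (11,8,cv); (15,0,cv); (15,12,cv); (15,14,cv); (16,3,cv); (16,12,cv); (16,13,cv); (17,4,cv); (17,13,cv); (17,14,cv); (18,12,cv); (18,13,cv); (18,14,cv); (22,2,cv); (22,19,cv); (22,21,cv); (23,4,cv); (23,19,cv); (23,20,cv); (24,6,cv); (24,20,cv); (24,21,cv); (25,19,cv); (25,20,cv); (25,21,cv)
final:
nodes: 0:V, 2:V, 3:V, 4:V, 5:V, 6:V, 8:V, 11:T, 12:V, 13:V, 14:V, 15:T, 16:T, 17:T, 18:T, 19:V, 20:V, 21:V, 22:T, 23:T, 24:T, 25:T
edges: (11,0,cv); (11,0,cvk); (11,6,cv); (11,8,cv); (15,0,cv); (15,12,cv); (15,14,cv); (16,3,cv); (16,12,cv); (16,13,cv); (17,4,cv); (17,13,cv); (17,14,cv); (18,12,cv); (18,13,cv); (18,14,cv); (22,2,cv); (22,19,cv); (22,21,cv); (23,4,cv); (23,19,cv); (23,20,cv); (24,6,cv); (24,20,cv); (24,21,cv); (25,19,cv); (25,20,cv); (25,21,cv)


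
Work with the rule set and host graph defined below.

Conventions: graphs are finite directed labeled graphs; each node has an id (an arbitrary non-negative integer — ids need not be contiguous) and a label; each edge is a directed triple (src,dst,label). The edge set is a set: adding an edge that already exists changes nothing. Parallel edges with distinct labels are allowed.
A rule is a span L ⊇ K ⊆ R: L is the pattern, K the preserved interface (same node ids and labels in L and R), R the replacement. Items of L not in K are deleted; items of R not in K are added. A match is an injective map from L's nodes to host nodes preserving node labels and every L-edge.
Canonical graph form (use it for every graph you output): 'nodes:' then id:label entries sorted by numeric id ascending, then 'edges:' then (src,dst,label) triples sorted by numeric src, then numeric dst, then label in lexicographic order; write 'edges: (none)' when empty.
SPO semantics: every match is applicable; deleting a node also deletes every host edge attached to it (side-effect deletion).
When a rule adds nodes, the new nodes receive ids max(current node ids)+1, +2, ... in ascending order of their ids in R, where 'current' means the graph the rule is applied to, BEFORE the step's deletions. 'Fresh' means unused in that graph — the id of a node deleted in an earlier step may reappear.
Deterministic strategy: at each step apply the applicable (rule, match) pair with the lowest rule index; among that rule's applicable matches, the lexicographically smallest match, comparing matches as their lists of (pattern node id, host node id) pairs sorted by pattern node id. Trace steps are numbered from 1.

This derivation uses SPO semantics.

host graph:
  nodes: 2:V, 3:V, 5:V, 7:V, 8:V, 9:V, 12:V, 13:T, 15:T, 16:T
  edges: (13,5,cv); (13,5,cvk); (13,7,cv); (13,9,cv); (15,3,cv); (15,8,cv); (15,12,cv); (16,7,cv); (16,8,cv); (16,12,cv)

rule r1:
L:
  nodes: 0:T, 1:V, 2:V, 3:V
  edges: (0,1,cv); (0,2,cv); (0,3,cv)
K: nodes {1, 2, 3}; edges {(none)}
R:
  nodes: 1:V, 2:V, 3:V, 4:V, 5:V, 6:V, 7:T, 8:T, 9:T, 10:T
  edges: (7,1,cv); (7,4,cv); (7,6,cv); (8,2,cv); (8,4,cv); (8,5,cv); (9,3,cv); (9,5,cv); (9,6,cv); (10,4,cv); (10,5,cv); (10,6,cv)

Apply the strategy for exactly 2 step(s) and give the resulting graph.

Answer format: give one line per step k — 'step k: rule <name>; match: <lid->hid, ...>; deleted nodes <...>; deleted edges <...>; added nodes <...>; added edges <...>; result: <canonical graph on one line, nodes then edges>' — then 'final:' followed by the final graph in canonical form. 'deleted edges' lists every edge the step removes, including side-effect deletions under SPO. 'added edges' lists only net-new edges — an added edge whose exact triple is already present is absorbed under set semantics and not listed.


step 1: rule r1; match: 0->13, 1->5, 2->7, 3->9; deleted nodes 13; deleted edges (13,5,cv); (13,5,cvk); (13,7,cv); (13,9,cv); added nodes 17, 18, 19, 20, 21, 22, 23; added edges (20,5,cv); (20,17,cv); (20,19,cv); (21,7,cv); (21,17,cv); (21,18,cv); (22,9,cv); (22,18,cv); (22,19,cv); (23,17,cv); (23,18,cv); (23,19,cv); result: nodes: 2:V, 3:V, 5:V, 7:V, 8:V, 9:V, 12:V, 15:T, 16:T, 17:V, 18:V, 19:V, 20:T, 21:T, 22:T, 23:T edges: (15,3,cv); (15,8,cv); (15,12,cv); (16,7,cv); (16,8,cv); (16,12,cv); (20,5,cv); (20,17,cv); (20,19,cv); (21,7,cv); (21,17,cv); (21,18,cv); (22,9,cv); (22,18,cv); (22,19,cv); (23,17,cv); (23,18,cv); (23,19,cv)
step 2: rule r1; match: 0->15, 1->3, 2->8, 3->12; deleted nodes 15; deleted edges (15,3,cv); (15,8,cv); (15,12,cv); added nodes 24, 25, 26, 27, 28, 29, 30; added edges (27,3,cv); (27,24,cv); (27,26,cv); (28,8,cv); (28,24,cv); (28,25,cv); (29,12,cv); (29,25,cv); (29,26,cv); (30,24,cv); (30,25,cv); (30,26,cv); result: nodes: 2:V, 3:V, 5:V, 7:V, 8:V, 9:V, 12:V, 16:T, 17:V, 18:V, 19:V, 20:T, 21:T, 22:T, 23:T, 24:V, 25:V, 26:V, 27:T, 28:T, 29:T, 30:T edges: (16,7,cv); (16,8,cv); (16,12,cv); (20,5,cv); (20,17,cv); (20,19,cv); (21,7,cv); (21,17,cv); (21,18,cv); (22,9,cv); (22,18,cv); (22,19,cv); (23,17,cv); (23,18,cv); (23,19,cv); (27,3,cv); (27,24,cv); (27,26,cv); (28,8,cv); (28,24,cv); (28,25,cv); (29,12,cv); (29,25,cv); (29,26,cv); (30,24,cv); (30,25,cv); (30,26,cv)
final:
nodes: 2:V, 3:V, 5:V, 7:V, 8:V, 9:V, 12:V, 16:T, 17:V, 18:V, 19:V, 20:T, 21:T, 22:T, 23:T, 24:V, 25:V, 26:V, 27:T, 28:T, 29:T, 30:T
edges: (16,7,cv); (16,8,cv); (16,12,cv); (20,5,cv); (20,17,cv); (20,19,cv); (21,7,cv); (21,17,cv); (21,18,cv); (22,9,cv); (22,18,cv); (22,19,cv); (23,17,cv); (23,18,cv); (23,19,cv); (27,3,cv); (27,24,cv); (27,26,cv); (28,8,cv); (28,24,cv); (28,25,cv); (29,12,cv); (29,25,cv); (29,26,cv); (30,24,cv); (30,25,cv); (30,26,cv)


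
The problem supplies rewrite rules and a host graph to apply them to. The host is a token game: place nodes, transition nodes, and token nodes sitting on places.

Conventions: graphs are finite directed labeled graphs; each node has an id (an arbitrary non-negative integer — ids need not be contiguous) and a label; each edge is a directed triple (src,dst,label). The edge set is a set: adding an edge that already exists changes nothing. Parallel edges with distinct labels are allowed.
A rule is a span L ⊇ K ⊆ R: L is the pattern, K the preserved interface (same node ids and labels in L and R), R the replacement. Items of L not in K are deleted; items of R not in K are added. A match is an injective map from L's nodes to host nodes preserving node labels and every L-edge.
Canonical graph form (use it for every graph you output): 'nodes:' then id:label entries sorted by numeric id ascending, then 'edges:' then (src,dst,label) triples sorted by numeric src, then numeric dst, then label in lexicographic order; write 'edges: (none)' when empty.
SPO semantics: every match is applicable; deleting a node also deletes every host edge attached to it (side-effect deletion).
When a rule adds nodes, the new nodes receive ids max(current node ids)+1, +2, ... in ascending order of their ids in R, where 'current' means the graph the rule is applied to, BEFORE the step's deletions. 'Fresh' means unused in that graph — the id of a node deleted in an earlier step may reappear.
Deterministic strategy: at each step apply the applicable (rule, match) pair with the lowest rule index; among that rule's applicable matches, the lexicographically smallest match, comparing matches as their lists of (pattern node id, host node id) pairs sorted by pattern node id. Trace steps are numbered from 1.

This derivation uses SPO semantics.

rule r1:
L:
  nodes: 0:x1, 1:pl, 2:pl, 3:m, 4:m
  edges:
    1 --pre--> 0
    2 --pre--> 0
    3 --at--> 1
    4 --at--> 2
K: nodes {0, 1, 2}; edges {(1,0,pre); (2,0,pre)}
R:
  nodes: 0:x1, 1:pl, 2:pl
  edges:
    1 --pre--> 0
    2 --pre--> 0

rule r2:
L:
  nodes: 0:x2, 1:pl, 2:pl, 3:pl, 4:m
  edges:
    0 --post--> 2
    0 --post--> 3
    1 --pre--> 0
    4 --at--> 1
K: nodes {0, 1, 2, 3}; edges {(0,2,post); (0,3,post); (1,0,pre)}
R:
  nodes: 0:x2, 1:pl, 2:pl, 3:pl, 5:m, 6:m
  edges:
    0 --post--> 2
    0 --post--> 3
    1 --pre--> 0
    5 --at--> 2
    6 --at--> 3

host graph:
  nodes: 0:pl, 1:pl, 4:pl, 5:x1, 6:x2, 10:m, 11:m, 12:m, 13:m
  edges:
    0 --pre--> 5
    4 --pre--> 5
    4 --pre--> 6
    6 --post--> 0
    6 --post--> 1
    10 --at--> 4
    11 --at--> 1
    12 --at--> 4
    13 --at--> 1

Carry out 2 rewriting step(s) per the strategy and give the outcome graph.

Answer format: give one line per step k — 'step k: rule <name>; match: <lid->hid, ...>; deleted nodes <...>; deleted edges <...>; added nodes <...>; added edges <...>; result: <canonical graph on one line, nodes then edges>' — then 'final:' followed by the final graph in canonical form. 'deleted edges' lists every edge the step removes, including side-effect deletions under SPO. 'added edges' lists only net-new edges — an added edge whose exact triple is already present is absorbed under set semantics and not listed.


step 1: rule r2; match: 0->6, 1->4, 2->0, 3->1, 4->10; deleted nodes 10; deleted edges (10,4,at); added nodes 14, 15; added edges (14,0,at); (15,1,at); result: nodes: 0:pl, 1:pl, 4:pl, 5:x1, 6:x2, 11:m, 12:m, 13:m, 14:m, 15:m edges: (0,5,pre); (4,5,pre); (4,6,pre); (6,0,post); (6,1,post); (11,1,at); (12,4,at); (13,1,at); (14,0,at); (15,1,at)
step 2: rule r1; match: 0->5, 1->0, 2->4, 3->14, 4->12; deleted nodes 12, 14; deleted edges (12,4,at); (14,0,at); added nodes (none); added edges (none); result: nodes: 0:pl, 1:pl, 4:pl, 5:x1, 6:x2, 11:m, 13:m, 15:m edges: (0,5,pre); (4,5,pre); (4,6,pre); (6,0,post); (6,1,post); (11,1,at); (13,1,at); (15,1,at)
final:
nodes: 0:pl, 1:pl, 4:pl, 5:x1, 6:x2, 11:m, 13:m, 15:m
edges: (0,5,pre); (4,5,pre); (4,6,pre); (6,0,post); (6,1,post); (11,1,at); (13,1,at); (15,1,at)


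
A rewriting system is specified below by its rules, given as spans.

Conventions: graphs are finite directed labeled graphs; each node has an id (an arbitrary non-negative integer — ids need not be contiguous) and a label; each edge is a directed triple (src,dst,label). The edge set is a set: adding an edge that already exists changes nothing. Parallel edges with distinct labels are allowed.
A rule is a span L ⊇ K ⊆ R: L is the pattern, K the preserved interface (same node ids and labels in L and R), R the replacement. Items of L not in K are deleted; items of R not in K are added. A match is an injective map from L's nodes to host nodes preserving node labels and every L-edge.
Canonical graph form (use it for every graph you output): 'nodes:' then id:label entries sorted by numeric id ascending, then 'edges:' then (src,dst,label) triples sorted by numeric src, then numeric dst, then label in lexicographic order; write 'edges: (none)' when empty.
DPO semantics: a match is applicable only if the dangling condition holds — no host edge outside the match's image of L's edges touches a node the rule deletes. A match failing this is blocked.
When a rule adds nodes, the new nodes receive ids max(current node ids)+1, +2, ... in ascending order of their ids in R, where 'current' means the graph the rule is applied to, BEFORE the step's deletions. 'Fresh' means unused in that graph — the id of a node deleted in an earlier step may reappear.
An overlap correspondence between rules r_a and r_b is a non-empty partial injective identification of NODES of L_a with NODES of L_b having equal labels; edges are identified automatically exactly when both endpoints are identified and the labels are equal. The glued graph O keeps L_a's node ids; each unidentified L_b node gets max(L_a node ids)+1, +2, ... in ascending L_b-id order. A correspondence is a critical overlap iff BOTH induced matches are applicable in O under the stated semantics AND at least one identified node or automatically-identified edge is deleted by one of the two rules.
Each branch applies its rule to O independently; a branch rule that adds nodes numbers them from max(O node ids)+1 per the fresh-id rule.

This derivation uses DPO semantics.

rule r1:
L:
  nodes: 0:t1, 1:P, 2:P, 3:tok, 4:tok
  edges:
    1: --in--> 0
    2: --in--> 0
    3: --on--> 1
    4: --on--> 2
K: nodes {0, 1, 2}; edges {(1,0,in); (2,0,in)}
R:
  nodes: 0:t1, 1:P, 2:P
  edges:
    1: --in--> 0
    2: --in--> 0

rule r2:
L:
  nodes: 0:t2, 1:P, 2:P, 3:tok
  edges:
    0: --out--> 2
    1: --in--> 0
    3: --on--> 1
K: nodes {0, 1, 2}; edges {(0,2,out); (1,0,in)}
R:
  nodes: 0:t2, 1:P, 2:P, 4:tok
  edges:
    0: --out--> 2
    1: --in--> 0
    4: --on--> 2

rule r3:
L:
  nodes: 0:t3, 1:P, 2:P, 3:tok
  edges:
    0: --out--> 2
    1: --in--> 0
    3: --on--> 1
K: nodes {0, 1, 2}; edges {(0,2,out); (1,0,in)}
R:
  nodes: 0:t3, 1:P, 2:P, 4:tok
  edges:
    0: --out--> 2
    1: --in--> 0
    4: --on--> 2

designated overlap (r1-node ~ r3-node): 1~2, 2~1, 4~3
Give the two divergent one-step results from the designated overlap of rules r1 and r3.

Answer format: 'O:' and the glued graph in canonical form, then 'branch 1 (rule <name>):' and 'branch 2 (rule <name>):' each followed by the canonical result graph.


O:
nodes: 0:t1, 1:P, 2:P, 3:tok, 4:tok, 5:t3
edges: (1,0,in); (2,0,in); (2,5,in); (3,1,on); (4,2,on); (5,1,out)
branch 1 (rule r1):
nodes: 0:t1, 1:P, 2:P, 5:t3
edges: (1,0,in); (2,0,in); (2,5,in); (5,1,out)
branch 2 (rule r3):
nodes: 0:t1, 1:P, 2:P, 3:tok, 5:t3, 6:tok
edges: (1,0,in); (2,0,in); (2,5,in); (3,1,on); (5,1,out); (6,1,on)
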